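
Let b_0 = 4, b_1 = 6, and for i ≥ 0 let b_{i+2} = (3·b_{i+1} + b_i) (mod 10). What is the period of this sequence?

b_0 = 4, b_1 = 6, b_2 = 2, b_3 = 2, b_4 = 8, b_5 = 6, b_6 = 6, b_7 = 4, b_8 = 8, b_9 = 8, b_{10} = 2, b_{11} = 4, b_{12} = 4, b_{13} = 6.
Since (b_{12}, b_{13}) = (b_0, b_1) = (4, 6) (two consecutive terms determine the rest), the sequence is periodic with period 12.

12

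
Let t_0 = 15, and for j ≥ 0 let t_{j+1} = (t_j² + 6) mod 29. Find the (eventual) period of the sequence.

4

We have t_0 = 15,  t_1 = 28,  t_2 = 7,  t_3 = 26,  t_4 = 15.
The sequence repeats with period 4.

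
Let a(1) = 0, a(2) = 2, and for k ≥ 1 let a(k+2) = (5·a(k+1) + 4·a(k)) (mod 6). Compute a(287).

We have a(1) = 0,  a(2) = 2,  a(3) = 4,  a(4) = 4,  a(5) = 0,  a(6) = 4,  a(7) = 2,  a(8) = 2,  a(9) = 0,  a(10) = 2.
Since (a(9), a(10)) = (a(1), a(2)) = (0, 2) (two consecutive terms determine the rest), the sequence is periodic with period 8.
So a(287) = a(1 + ((287-1) mod 8)) = a(7) = 2.

2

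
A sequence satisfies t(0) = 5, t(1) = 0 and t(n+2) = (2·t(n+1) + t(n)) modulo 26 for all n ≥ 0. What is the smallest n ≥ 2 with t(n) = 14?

We have t(0) = 5,  t(1) = 0,  t(2) = 5,  t(3) = 10,  t(4) = 25,  t(5) = 8,  t(6) = 15,  t(7) = 12,  t(8) = 13,  t(9) = 12,  t(10) = 11,  t(11) = 8,  t(12) = 1,  t(13) = 10,  t(14) = 21,  t(15) = 0,  t(16) = 21,  t(17) = 16,  t(18) = 1,  t(19) = 18,  t(20) = 11,  t(21) = 14,  t(22) = 13,  t(23) = 14,  t(24) = 15,  t(25) = 18,  t(26) = 25,  t(27) = 16,  t(28) = 5,  t(29) = 0.
Since (t(28), t(29)) = (t(0), t(1)) = (5, 0) (two consecutive terms determine the rest), the sequence is periodic with period 28.
The value 14 first appears (with n ≥ 2) at t(21).

21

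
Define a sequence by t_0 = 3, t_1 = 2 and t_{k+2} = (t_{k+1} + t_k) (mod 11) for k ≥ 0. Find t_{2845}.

Computing terms: t_0 = 3, t_1 = 2, t_2 = 5, t_3 = 7, t_4 = 1, t_5 = 8, t_6 = 9, t_7 = 6, t_8 = 4, t_9 = 10, t_{10} = 3, t_{11} = 2.
The sequence repeats with period 10.
So t_{2845} = t_{0 + ((2845-0) mod 10)} = t_5 = 8.

8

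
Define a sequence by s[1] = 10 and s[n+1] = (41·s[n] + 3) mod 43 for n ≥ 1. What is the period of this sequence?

7

We have s[1] = 10, s[2] = 26, s[3] = 37, s[4] = 15, s[5] = 16, s[6] = 14, s[7] = 18, s[8] = 10.
Since s[8] = s[1] = 10, the sequence is periodic with period 7.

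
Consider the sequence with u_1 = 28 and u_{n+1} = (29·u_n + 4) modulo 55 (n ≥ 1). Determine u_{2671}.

Listing terms: u_1 = 28,  u_2 = 46,  u_3 = 18,  u_4 = 31,  u_5 = 23,  u_6 = 11,  u_7 = 48,  u_8 = 21,  u_9 = 8,  u_{10} = 16,  u_{11} = 28.
The sequence repeats with period 10.
So u_{2671} = u_{1 + ((2671-1) mod 10)} = u_1 = 28.

28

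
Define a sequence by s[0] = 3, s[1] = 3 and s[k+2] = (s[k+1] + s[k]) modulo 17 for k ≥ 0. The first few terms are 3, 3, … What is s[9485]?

Listing terms: s[0] = 3, s[1] = 3, s[2] = 6, s[3] = 9, s[4] = 15, s[5] = 7, s[6] = 5, s[7] = 12, s[8] = 0, s[9] = 12, s[10] = 12, s[11] = 7, s[12] = 2, s[13] = 9, s[14] = 11, s[15] = 3, s[16] = 14, s[17] = 0, s[18] = 14, s[19] = 14, s[20] = 11, s[21] = 8, s[22] = 2, s[23] = 10, s[24] = 12, s[25] = 5, s[26] = 0, s[27] = 5, s[28] = 5, s[29] = 10, s[30] = 15, s[31] = 8, s[32] = 6, s[33] = 14, s[34] = 3, s[35] = 0, s[36] = 3, s[37] = 3.
Since (s[36], s[37]) = (s[0], s[1]) = (3, 3) (two consecutive terms determine the rest), the sequence is periodic with period 36.
So s[9485] = s[0 + ((9485-0) mod 36)] = s[17] = 0.

0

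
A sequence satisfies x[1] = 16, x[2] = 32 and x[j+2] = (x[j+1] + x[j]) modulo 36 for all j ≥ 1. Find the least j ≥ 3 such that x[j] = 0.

Listing terms: x[1] = 16; x[2] = 32; x[3] = 12; x[4] = 8; x[5] = 20; x[6] = 28; x[7] = 12; x[8] = 4; x[9] = 16; x[10] = 20; x[11] = 0; x[12] = 20; x[13] = 20; x[14] = 4; x[15] = 24; x[16] = 28; x[17] = 16; x[18] = 8; x[19] = 24; x[20] = 32; x[21] = 20; x[22] = 16; x[23] = 0; x[24] = 16; x[25] = 16; x[26] = 32.
The sequence repeats with period 24.
The value 0 first appears (with j ≥ 3) at x[11].

11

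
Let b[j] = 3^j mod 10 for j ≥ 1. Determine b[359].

7

Computing terms: b[1] = 3; b[2] = 9; b[3] = 7; b[4] = 1; b[5] = 3.
Since b[5] = b[1] = 3, the sequence is periodic with period 4.
So b[359] = b[1 + ((359-1) mod 4)] = b[3] = 7.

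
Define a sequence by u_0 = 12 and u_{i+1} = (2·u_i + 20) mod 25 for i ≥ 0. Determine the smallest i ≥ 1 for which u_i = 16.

Listing terms: u_0 = 12,  u_1 = 19,  u_2 = 8,  u_3 = 11,  u_4 = 17,  u_5 = 4,  u_6 = 3,  u_7 = 1,  u_8 = 22,  u_9 = 14,  u_{10} = 23,  u_{11} = 16,  u_{12} = 2,  u_{13} = 24,  u_{14} = 18,  u_{15} = 6,  u_{16} = 7,  u_{17} = 9,  u_{18} = 13,  u_{19} = 21,  u_{20} = 12.
Since u_{20} = u_0 = 12, the sequence is periodic with period 20.
The value 16 first appears (with i ≥ 1) at u_{11}.

11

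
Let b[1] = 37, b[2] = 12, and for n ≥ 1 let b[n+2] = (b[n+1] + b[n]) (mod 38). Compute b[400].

Computing terms: b[1] = 37,  b[2] = 12,  b[3] = 11,  b[4] = 23,  b[5] = 34,  b[6] = 19,  b[7] = 15,  b[8] = 34,  b[9] = 11,  b[10] = 7,  b[11] = 18,  b[12] = 25,  b[13] = 5,  b[14] = 30,  b[15] = 35,  b[16] = 27,  b[17] = 24,  b[18] = 13,  b[19] = 37,  b[20] = 12.
The sequence repeats with period 18.
So b[400] = b[1 + ((400-1) mod 18)] = b[4] = 23.

23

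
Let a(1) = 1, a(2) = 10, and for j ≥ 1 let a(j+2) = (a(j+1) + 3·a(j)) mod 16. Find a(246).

3

We have a(1) = 1,  a(2) = 10,  a(3) = 13,  a(4) = 11,  a(5) = 2,  a(6) = 3,  a(7) = 9,  a(8) = 2,  a(9) = 13,  a(10) = 3,  a(11) = 10,  a(12) = 3,  a(13) = 1,  a(14) = 10.
Since (a(13), a(14)) = (a(1), a(2)) = (1, 10) (two consecutive terms determine the rest), the sequence is periodic with period 12.
So a(246) = a(1 + ((246-1) mod 12)) = a(6) = 3.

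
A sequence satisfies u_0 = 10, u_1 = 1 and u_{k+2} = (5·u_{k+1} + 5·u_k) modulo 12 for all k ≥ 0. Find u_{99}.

Listing terms: u_0 = 10; u_1 = 1; u_2 = 7; u_3 = 4; u_4 = 7; u_5 = 7; u_6 = 10; u_7 = 1.
The sequence repeats with period 6.
(99 - 0) mod 6 = 3, so u_{99} = u_3 = 4.

4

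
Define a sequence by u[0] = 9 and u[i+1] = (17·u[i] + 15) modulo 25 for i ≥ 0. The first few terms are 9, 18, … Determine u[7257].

8

Listing terms: u[0] = 9,  u[1] = 18,  u[2] = 21,  u[3] = 22,  u[4] = 14,  u[5] = 3,  u[6] = 16,  u[7] = 12,  u[8] = 19,  u[9] = 13,  u[10] = 11,  u[11] = 2,  u[12] = 24,  u[13] = 23,  u[14] = 6,  u[15] = 17,  u[16] = 4,  u[17] = 8,  u[18] = 1,  u[19] = 7,  u[20] = 9.
Since u[20] = u[0] = 9, the sequence is periodic with period 20.
(7257 - 0) mod 20 = 17, so u[7257] = u[17] = 8.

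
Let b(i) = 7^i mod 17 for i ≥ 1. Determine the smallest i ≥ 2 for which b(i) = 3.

3

Computing terms: b(1) = 7, b(2) = 15, b(3) = 3, b(4) = 4, b(5) = 11, b(6) = 9, b(7) = 12, b(8) = 16, b(9) = 10, b(10) = 2, b(11) = 14, b(12) = 13, b(13) = 6, b(14) = 8, b(15) = 5, b(16) = 1, b(17) = 7.
Since b(17) = b(1) = 7, the sequence is periodic with period 16.
The value 3 first appears (with i ≥ 2) at b(3).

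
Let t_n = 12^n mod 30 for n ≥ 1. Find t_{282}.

24

Computing terms: t_1 = 12, t_2 = 24, t_3 = 18, t_4 = 6, t_5 = 12.
Since t_5 = t_1 = 12, the sequence is periodic with period 4.
(282 - 1) mod 4 = 1, so t_{282} = t_2 = 24.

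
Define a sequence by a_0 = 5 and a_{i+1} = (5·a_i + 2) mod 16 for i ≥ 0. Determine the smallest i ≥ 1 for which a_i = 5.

8

Listing terms: a_0 = 5; a_1 = 11; a_2 = 9; a_3 = 15; a_4 = 13; a_5 = 3; a_6 = 1; a_7 = 7; a_8 = 5.
Since a_8 = a_0 = 5, the sequence is periodic with period 8.
The value 5 next appears (with i ≥ 1) at a_8.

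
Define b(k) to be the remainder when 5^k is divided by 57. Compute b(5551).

35

Listing terms: b(1) = 5,  b(2) = 25,  b(3) = 11,  b(4) = 55,  b(5) = 47,  b(6) = 7,  b(7) = 35,  b(8) = 4,  b(9) = 20,  b(10) = 43,  b(11) = 44,  b(12) = 49,  b(13) = 17,  b(14) = 28,  b(15) = 26,  b(16) = 16,  b(17) = 23,  b(18) = 1,  b(19) = 5.
Since b(19) = b(1) = 5, the sequence is periodic with period 18.
So b(5551) = b(1 + ((5551-1) mod 18)) = b(7) = 35.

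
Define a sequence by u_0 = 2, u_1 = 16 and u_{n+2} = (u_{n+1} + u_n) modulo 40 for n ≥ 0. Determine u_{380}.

We have u_0 = 2; u_1 = 16; u_2 = 18; u_3 = 34; u_4 = 12; u_5 = 6; u_6 = 18; u_7 = 24; u_8 = 2; u_9 = 26; u_{10} = 28; u_{11} = 14; u_{12} = 2; u_{13} = 16.
Since (u_{12}, u_{13}) = (u_0, u_1) = (2, 16) (two consecutive terms determine the rest), the sequence is periodic with period 12.
(380 - 0) mod 12 = 8, so u_{380} = u_8 = 2.

2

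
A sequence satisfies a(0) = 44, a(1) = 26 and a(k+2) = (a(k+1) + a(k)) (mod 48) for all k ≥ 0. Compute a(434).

a(0) = 44,  a(1) = 26,  a(2) = 22,  a(3) = 0,  a(4) = 22,  a(5) = 22,  a(6) = 44,  a(7) = 18,  a(8) = 14,  a(9) = 32,  a(10) = 46,  a(11) = 30,  a(12) = 28,  a(13) = 10,  a(14) = 38,  a(15) = 0,  a(16) = 38,  a(17) = 38,  a(18) = 28,  a(19) = 18,  a(20) = 46,  a(21) = 16,  a(22) = 14,  a(23) = 30,  a(24) = 44,  a(25) = 26.
The sequence repeats with period 24.
So a(434) = a(0 + ((434-0) mod 24)) = a(2) = 22.

22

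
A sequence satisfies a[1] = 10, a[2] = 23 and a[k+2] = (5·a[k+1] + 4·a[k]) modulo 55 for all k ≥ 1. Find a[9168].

32

Listing terms: a[1] = 10,  a[2] = 23,  a[3] = 45,  a[4] = 42,  a[5] = 5,  a[6] = 28,  a[7] = 50,  a[8] = 32,  a[9] = 30,  a[10] = 3,  a[11] = 25,  a[12] = 27,  a[13] = 15,  a[14] = 18,  a[15] = 40,  a[16] = 52,  a[17] = 35,  a[18] = 53,  a[19] = 20,  a[20] = 37,  a[21] = 45,  a[22] = 43,  a[23] = 10,  a[24] = 2,  a[25] = 50,  a[26] = 38,  a[27] = 5,  a[28] = 12,  a[29] = 25,  a[30] = 8,  a[31] = 30,  a[32] = 17,  a[33] = 40,  a[34] = 48,  a[35] = 15,  a[36] = 47,  a[37] = 20,  a[38] = 13,  a[39] = 35,  a[40] = 7,  a[41] = 10,  a[42] = 23.
The sequence repeats with period 40.
(9168 - 1) mod 40 = 7, so a[9168] = a[8] = 32.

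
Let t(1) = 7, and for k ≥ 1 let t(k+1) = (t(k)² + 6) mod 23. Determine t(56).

We have t(1) = 7, t(2) = 9, t(3) = 18, t(4) = 8, t(5) = 1, t(6) = 7.
The sequence repeats with period 5.
(56 - 1) mod 5 = 0, so t(56) = t(1) = 7.

7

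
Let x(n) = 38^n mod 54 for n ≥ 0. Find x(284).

Listing terms: x(0) = 1,  x(1) = 38,  x(2) = 40,  x(3) = 8,  x(4) = 34,  x(5) = 50,  x(6) = 10,  x(7) = 2,  x(8) = 22,  x(9) = 26,  x(10) = 16,  x(11) = 14,  x(12) = 46,  x(13) = 20,  x(14) = 4,  x(15) = 44,  x(16) = 52,  x(17) = 32,  x(18) = 28,  x(19) = 38.
Since x(19) = x(1) = 38, the sequence is eventually periodic: after a pre-period of length 1 it cycles with period 18.
For n ≥ 1, x(n) depends only on (n - 1) mod 18. (284 - 1) mod 18 = 13, so x(284) = x(14) = 4.

4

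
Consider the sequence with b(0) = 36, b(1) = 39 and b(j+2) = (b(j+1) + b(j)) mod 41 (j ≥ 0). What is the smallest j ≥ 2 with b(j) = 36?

We have b(0) = 36,  b(1) = 39,  b(2) = 34,  b(3) = 32,  b(4) = 25,  b(5) = 16,  b(6) = 0,  b(7) = 16,  b(8) = 16,  b(9) = 32,  b(10) = 7,  b(11) = 39,  b(12) = 5,  b(13) = 3,  b(14) = 8,  b(15) = 11,  b(16) = 19,  b(17) = 30,  b(18) = 8,  b(19) = 38,  b(20) = 5,  b(21) = 2,  b(22) = 7,  b(23) = 9,  b(24) = 16,  b(25) = 25,  b(26) = 0,  b(27) = 25,  b(28) = 25,  b(29) = 9,  b(30) = 34,  b(31) = 2,  b(32) = 36,  b(33) = 38,  b(34) = 33,  b(35) = 30,  b(36) = 22,  b(37) = 11,  b(38) = 33,  b(39) = 3,  b(40) = 36,  b(41) = 39.
The sequence repeats with period 40.
The value 36 first appears (with j ≥ 2) at b(32).

32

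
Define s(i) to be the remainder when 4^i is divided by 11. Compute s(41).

4

We have s(0) = 1,  s(1) = 4,  s(2) = 5,  s(3) = 9,  s(4) = 3,  s(5) = 1.
The sequence repeats with period 5.
So s(41) = s(0 + ((41-0) mod 5)) = s(1) = 4.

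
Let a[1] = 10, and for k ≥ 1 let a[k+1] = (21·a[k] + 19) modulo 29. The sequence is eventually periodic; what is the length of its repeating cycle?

28

Computing terms: a[1] = 10, a[2] = 26, a[3] = 14, a[4] = 23, a[5] = 9, a[6] = 5, a[7] = 8, a[8] = 13, a[9] = 2, a[10] = 3, a[11] = 24, a[12] = 1, a[13] = 11, a[14] = 18, a[15] = 20, a[16] = 4, a[17] = 16, a[18] = 7, a[19] = 21, a[20] = 25, a[21] = 22, a[22] = 17, a[23] = 28, a[24] = 27, a[25] = 6, a[26] = 0, a[27] = 19, a[28] = 12, a[29] = 10.
Since a[29] = a[1] = 10, the sequence is periodic with period 28.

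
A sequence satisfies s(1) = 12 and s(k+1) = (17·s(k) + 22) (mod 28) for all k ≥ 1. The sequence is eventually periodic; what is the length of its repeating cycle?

s(1) = 12,  s(2) = 2,  s(3) = 0,  s(4) = 22,  s(5) = 4,  s(6) = 6,  s(7) = 12.
The sequence repeats with period 6.

6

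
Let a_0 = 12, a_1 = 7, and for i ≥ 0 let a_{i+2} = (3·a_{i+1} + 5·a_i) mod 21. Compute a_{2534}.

18

Listing terms: a_0 = 12; a_1 = 7; a_2 = 18; a_3 = 5; a_4 = 0; a_5 = 4; a_6 = 12; a_7 = 14; a_8 = 18; a_9 = 19; a_{10} = 0; a_{11} = 11; a_{12} = 12; a_{13} = 7.
The sequence repeats with period 12.
(2534 - 0) mod 12 = 2, so a_{2534} = a_2 = 18.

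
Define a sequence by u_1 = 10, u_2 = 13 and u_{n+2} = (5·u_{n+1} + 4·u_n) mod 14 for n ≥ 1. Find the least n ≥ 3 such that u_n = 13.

16

u_1 = 10; u_2 = 13; u_3 = 7; u_4 = 3; u_5 = 1; u_6 = 3; u_7 = 5; u_8 = 9; u_9 = 9; u_{10} = 11; u_{11} = 7; u_{12} = 9; u_{13} = 3; u_{14} = 9; u_{15} = 1; u_{16} = 13; u_{17} = 13; u_{18} = 5; u_{19} = 7; u_{20} = 13; u_{21} = 9; u_{22} = 13; u_{23} = 3; u_{24} = 11; u_{25} = 11; u_{26} = 1; u_{27} = 7; u_{28} = 11; u_{29} = 13; u_{30} = 11; u_{31} = 9; u_{32} = 5; u_{33} = 5; u_{34} = 3; u_{35} = 7; u_{36} = 5; u_{37} = 11; u_{38} = 5; u_{39} = 13; u_{40} = 1; u_{41} = 1; u_{42} = 9; u_{43} = 7; u_{44} = 1; u_{45} = 5; u_{46} = 1; u_{47} = 11; u_{48} = 3; u_{49} = 3; u_{50} = 13; u_{51} = 7.
Since (u_{50}, u_{51}) = (u_2, u_3) = (13, 7) (two consecutive terms determine the rest), the sequence is eventually periodic: after a pre-period of length 1 it cycles with period 48.
The value 13 first appears (with n ≥ 3) at u_{16}.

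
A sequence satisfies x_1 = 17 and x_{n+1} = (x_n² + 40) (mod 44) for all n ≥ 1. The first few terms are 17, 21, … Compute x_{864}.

x_1 = 17,  x_2 = 21,  x_3 = 41,  x_4 = 5,  x_5 = 21.
Since x_5 = x_2 = 21, the sequence is eventually periodic: after a pre-period of length 1 it cycles with period 3.
For n ≥ 2, x_n depends only on (n - 2) mod 3. (864 - 2) mod 3 = 1, so x_{864} = x_3 = 41.

41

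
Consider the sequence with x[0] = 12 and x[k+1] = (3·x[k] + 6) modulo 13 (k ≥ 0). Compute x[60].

12

x[0] = 12,  x[1] = 3,  x[2] = 2,  x[3] = 12.
Since x[3] = x[0] = 12, the sequence is periodic with period 3.
So x[60] = x[0 + ((60-0) mod 3)] = x[0] = 12.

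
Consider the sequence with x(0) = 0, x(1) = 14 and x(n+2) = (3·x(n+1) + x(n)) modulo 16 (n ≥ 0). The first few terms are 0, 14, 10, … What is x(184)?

14

Computing terms: x(0) = 0; x(1) = 14; x(2) = 10; x(3) = 12; x(4) = 14; x(5) = 6; x(6) = 0; x(7) = 6; x(8) = 2; x(9) = 12; x(10) = 6; x(11) = 14; x(12) = 0; x(13) = 14.
The sequence repeats with period 12.
So x(184) = x(0 + ((184-0) mod 12)) = x(4) = 14.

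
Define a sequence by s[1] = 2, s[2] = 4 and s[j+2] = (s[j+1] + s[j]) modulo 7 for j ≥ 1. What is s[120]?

5

s[1] = 2, s[2] = 4, s[3] = 6, s[4] = 3, s[5] = 2, s[6] = 5, s[7] = 0, s[8] = 5, s[9] = 5, s[10] = 3, s[11] = 1, s[12] = 4, s[13] = 5, s[14] = 2, s[15] = 0, s[16] = 2, s[17] = 2, s[18] = 4.
Since (s[17], s[18]) = (s[1], s[2]) = (2, 4) (two consecutive terms determine the rest), the sequence is periodic with period 16.
(120 - 1) mod 16 = 7, so s[120] = s[8] = 5.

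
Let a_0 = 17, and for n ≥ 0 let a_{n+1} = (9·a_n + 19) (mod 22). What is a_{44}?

Listing terms: a_0 = 17, a_1 = 18, a_2 = 5, a_3 = 20, a_4 = 1, a_5 = 6, a_6 = 7, a_7 = 16, a_8 = 9, a_9 = 12, a_{10} = 17.
Since a_{10} = a_0 = 17, the sequence is periodic with period 10.
(44 - 0) mod 10 = 4, so a_{44} = a_4 = 1.

1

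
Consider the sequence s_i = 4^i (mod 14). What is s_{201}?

Computing terms: s_1 = 4, s_2 = 2, s_3 = 8, s_4 = 4.
The sequence repeats with period 3.
(201 - 1) mod 3 = 2, so s_{201} = s_3 = 8.

8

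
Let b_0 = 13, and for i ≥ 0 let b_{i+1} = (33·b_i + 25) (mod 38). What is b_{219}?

Computing terms: b_0 = 13; b_1 = 36; b_2 = 35; b_3 = 2; b_4 = 15; b_5 = 26; b_6 = 9; b_7 = 18; b_8 = 11; b_9 = 8; b_{10} = 23; b_{11} = 24; b_{12} = 19; b_{13} = 6; b_{14} = 33; b_{15} = 12; b_{16} = 3; b_{17} = 10; b_{18} = 13.
Since b_{18} = b_0 = 13, the sequence is periodic with period 18.
(219 - 0) mod 18 = 3, so b_{219} = b_3 = 2.

2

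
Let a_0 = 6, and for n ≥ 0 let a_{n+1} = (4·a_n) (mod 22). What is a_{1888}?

We have a_0 = 6,  a_1 = 2,  a_2 = 8,  a_3 = 10,  a_4 = 18,  a_5 = 6.
The sequence repeats with period 5.
(1888 - 0) mod 5 = 3, so a_{1888} = a_3 = 10.

10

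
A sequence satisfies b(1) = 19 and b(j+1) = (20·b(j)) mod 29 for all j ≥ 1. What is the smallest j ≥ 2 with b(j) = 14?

We have b(1) = 19,  b(2) = 3,  b(3) = 2,  b(4) = 11,  b(5) = 17,  b(6) = 21,  b(7) = 14,  b(8) = 19.
The sequence repeats with period 7.
The value 14 first appears (with j ≥ 2) at b(7).

7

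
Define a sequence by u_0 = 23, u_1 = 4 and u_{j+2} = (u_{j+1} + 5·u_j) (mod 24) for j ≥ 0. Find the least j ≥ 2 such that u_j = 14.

4

We have u_0 = 23; u_1 = 4; u_2 = 23; u_3 = 19; u_4 = 14; u_5 = 13; u_6 = 11; u_7 = 4; u_8 = 11; u_9 = 7; u_{10} = 14; u_{11} = 1; u_{12} = 23; u_{13} = 4.
The sequence repeats with period 12.
The value 14 first appears (with j ≥ 2) at u_4.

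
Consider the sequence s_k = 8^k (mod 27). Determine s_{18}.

s_0 = 1; s_1 = 8; s_2 = 10; s_3 = 26; s_4 = 19; s_5 = 17; s_6 = 1.
Since s_6 = s_0 = 1, the sequence is periodic with period 6.
(18 - 0) mod 6 = 0, so s_{18} = s_0 = 1.

1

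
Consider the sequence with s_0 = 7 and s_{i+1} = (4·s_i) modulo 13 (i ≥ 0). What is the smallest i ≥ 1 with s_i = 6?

3

We have s_0 = 7, s_1 = 2, s_2 = 8, s_3 = 6, s_4 = 11, s_5 = 5, s_6 = 7.
Since s_6 = s_0 = 7, the sequence is periodic with period 6.
The value 6 first appears (with i ≥ 1) at s_3.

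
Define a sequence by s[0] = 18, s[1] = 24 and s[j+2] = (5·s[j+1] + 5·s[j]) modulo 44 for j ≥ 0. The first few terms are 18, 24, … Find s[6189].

22

s[0] = 18; s[1] = 24; s[2] = 34; s[3] = 26; s[4] = 36; s[5] = 2; s[6] = 14; s[7] = 36; s[8] = 30; s[9] = 22; s[10] = 40; s[11] = 2; s[12] = 34; s[13] = 4; s[14] = 14; s[15] = 2; s[16] = 36; s[17] = 14; s[18] = 30; s[19] = 0; s[20] = 18; s[21] = 2; s[22] = 12; s[23] = 26; s[24] = 14; s[25] = 24; s[26] = 14; s[27] = 14; s[28] = 8; s[29] = 22; s[30] = 18; s[31] = 24.
Since (s[30], s[31]) = (s[0], s[1]) = (18, 24) (two consecutive terms determine the rest), the sequence is periodic with period 30.
So s[6189] = s[0 + ((6189-0) mod 30)] = s[9] = 22.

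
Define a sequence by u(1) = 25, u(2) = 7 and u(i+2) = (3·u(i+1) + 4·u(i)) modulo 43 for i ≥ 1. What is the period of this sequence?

Computing terms: u(1) = 25,  u(2) = 7,  u(3) = 35,  u(4) = 4,  u(5) = 23,  u(6) = 42,  u(7) = 3,  u(8) = 5,  u(9) = 27,  u(10) = 15,  u(11) = 24,  u(12) = 3,  u(13) = 19,  u(14) = 26,  u(15) = 25,  u(16) = 7.
Since (u(15), u(16)) = (u(1), u(2)) = (25, 7) (two consecutive terms determine the rest), the sequence is periodic with period 14.

14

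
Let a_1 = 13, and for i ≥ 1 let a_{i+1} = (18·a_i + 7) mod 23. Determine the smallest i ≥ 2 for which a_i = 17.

4

Computing terms: a_1 = 13, a_2 = 11, a_3 = 21, a_4 = 17, a_5 = 14, a_6 = 6, a_7 = 0, a_8 = 7, a_9 = 18, a_{10} = 9, a_{11} = 8, a_{12} = 13.
The sequence repeats with period 11.
The value 17 first appears (with i ≥ 2) at a_4.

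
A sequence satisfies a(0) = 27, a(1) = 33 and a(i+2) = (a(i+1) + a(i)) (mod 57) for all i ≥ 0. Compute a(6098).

36

Listing terms: a(0) = 27, a(1) = 33, a(2) = 3, a(3) = 36, a(4) = 39, a(5) = 18, a(6) = 0, a(7) = 18, a(8) = 18, a(9) = 36, a(10) = 54, a(11) = 33, a(12) = 30, a(13) = 6, a(14) = 36, a(15) = 42, a(16) = 21, a(17) = 6, a(18) = 27, a(19) = 33.
Since (a(18), a(19)) = (a(0), a(1)) = (27, 33) (two consecutive terms determine the rest), the sequence is periodic with period 18.
(6098 - 0) mod 18 = 14, so a(6098) = a(14) = 36.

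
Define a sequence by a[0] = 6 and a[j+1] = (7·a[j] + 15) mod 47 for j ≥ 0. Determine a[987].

a[0] = 6,  a[1] = 10,  a[2] = 38,  a[3] = 46,  a[4] = 8,  a[5] = 24,  a[6] = 42,  a[7] = 27,  a[8] = 16,  a[9] = 33,  a[10] = 11,  a[11] = 45,  a[12] = 1,  a[13] = 22,  a[14] = 28,  a[15] = 23,  a[16] = 35,  a[17] = 25,  a[18] = 2,  a[19] = 29,  a[20] = 30,  a[21] = 37,  a[22] = 39,  a[23] = 6.
Since a[23] = a[0] = 6, the sequence is periodic with period 23.
(987 - 0) mod 23 = 21, so a[987] = a[21] = 37.

37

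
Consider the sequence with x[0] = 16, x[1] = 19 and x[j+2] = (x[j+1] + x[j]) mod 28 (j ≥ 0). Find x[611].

We have x[0] = 16, x[1] = 19, x[2] = 7, x[3] = 26, x[4] = 5, x[5] = 3, x[6] = 8, x[7] = 11, x[8] = 19, x[9] = 2, x[10] = 21, x[11] = 23, x[12] = 16, x[13] = 11, x[14] = 27, x[15] = 10, x[16] = 9, x[17] = 19, x[18] = 0, x[19] = 19, x[20] = 19, x[21] = 10, x[22] = 1, x[23] = 11, x[24] = 12, x[25] = 23, x[26] = 7, x[27] = 2, x[28] = 9, x[29] = 11, x[30] = 20, x[31] = 3, x[32] = 23, x[33] = 26, x[34] = 21, x[35] = 19, x[36] = 12, x[37] = 3, x[38] = 15, x[39] = 18, x[40] = 5, x[41] = 23, x[42] = 0, x[43] = 23, x[44] = 23, x[45] = 18, x[46] = 13, x[47] = 3, x[48] = 16, x[49] = 19.
Since (x[48], x[49]) = (x[0], x[1]) = (16, 19) (two consecutive terms determine the rest), the sequence is periodic with period 48.
(611 - 0) mod 48 = 35, so x[611] = x[35] = 19.

19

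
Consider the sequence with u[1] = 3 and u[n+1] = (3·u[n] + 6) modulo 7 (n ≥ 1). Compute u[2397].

2

Listing terms: u[1] = 3,  u[2] = 1,  u[3] = 2,  u[4] = 5,  u[5] = 0,  u[6] = 6,  u[7] = 3.
The sequence repeats with period 6.
(2397 - 1) mod 6 = 2, so u[2397] = u[3] = 2.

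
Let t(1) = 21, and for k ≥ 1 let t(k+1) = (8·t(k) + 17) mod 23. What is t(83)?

Computing terms: t(1) = 21; t(2) = 1; t(3) = 2; t(4) = 10; t(5) = 5; t(6) = 11; t(7) = 13; t(8) = 6; t(9) = 19; t(10) = 8; t(11) = 12; t(12) = 21.
The sequence repeats with period 11.
(83 - 1) mod 11 = 5, so t(83) = t(6) = 11.

11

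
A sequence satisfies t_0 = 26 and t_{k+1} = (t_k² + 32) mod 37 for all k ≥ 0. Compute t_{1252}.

28

Listing terms: t_0 = 26,  t_1 = 5,  t_2 = 20,  t_3 = 25,  t_4 = 28,  t_5 = 2,  t_6 = 36,  t_7 = 33,  t_8 = 11,  t_9 = 5.
Since t_9 = t_1 = 5, the sequence is eventually periodic: after a pre-period of length 1 it cycles with period 8.
For k ≥ 1, t_k depends only on (k - 1) mod 8. (1252 - 1) mod 8 = 3, so t_{1252} = t_4 = 28.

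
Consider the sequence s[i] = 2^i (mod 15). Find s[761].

2

We have s[0] = 1, s[1] = 2, s[2] = 4, s[3] = 8, s[4] = 1.
Since s[4] = s[0] = 1, the sequence is periodic with period 4.
(761 - 0) mod 4 = 1, so s[761] = s[1] = 2.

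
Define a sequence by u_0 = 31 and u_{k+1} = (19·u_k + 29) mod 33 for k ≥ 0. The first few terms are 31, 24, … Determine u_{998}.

Computing terms: u_0 = 31, u_1 = 24, u_2 = 23, u_3 = 4, u_4 = 6, u_5 = 11, u_6 = 7, u_7 = 30, u_8 = 5, u_9 = 25, u_{10} = 9, u_{11} = 2, u_{12} = 1, u_{13} = 15, u_{14} = 17, u_{15} = 22, u_{16} = 18, u_{17} = 8, u_{18} = 16, u_{19} = 3, u_{20} = 20, u_{21} = 13, u_{22} = 12, u_{23} = 26, u_{24} = 28, u_{25} = 0, u_{26} = 29, u_{27} = 19, u_{28} = 27, u_{29} = 14, u_{30} = 31.
The sequence repeats with period 30.
(998 - 0) mod 30 = 8, so u_{998} = u_8 = 5.

5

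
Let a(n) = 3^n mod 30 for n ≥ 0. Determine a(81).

3

Computing terms: a(0) = 1,  a(1) = 3,  a(2) = 9,  a(3) = 27,  a(4) = 21,  a(5) = 3.
Since a(5) = a(1) = 3, the sequence is eventually periodic: after a pre-period of length 1 it cycles with period 4.
For n ≥ 1, a(n) depends only on (n - 1) mod 4. (81 - 1) mod 4 = 0, so a(81) = a(1) = 3.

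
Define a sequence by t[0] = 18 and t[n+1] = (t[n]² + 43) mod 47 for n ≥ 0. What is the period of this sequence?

Listing terms: t[0] = 18; t[1] = 38; t[2] = 30; t[3] = 3; t[4] = 5; t[5] = 21; t[6] = 14; t[7] = 4; t[8] = 12; t[9] = 46; t[10] = 44; t[11] = 5.
Since t[11] = t[4] = 5, the sequence is eventually periodic: after a pre-period of length 4 it cycles with period 7.

7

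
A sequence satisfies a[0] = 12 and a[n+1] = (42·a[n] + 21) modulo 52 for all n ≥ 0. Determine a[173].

a[0] = 12, a[1] = 5, a[2] = 23, a[3] = 51, a[4] = 31, a[5] = 23.
Since a[5] = a[2] = 23, the sequence is eventually periodic: after a pre-period of length 2 it cycles with period 3.
For n ≥ 2, a[n] depends only on (n - 2) mod 3. (173 - 2) mod 3 = 0, so a[173] = a[2] = 23.

23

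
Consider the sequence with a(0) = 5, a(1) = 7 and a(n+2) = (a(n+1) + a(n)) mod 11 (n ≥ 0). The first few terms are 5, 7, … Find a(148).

3

a(0) = 5, a(1) = 7, a(2) = 1, a(3) = 8, a(4) = 9, a(5) = 6, a(6) = 4, a(7) = 10, a(8) = 3, a(9) = 2, a(10) = 5, a(11) = 7.
The sequence repeats with period 10.
So a(148) = a(0 + ((148-0) mod 10)) = a(8) = 3.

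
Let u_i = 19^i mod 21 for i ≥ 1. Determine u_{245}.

Computing terms: u_1 = 19,  u_2 = 4,  u_3 = 13,  u_4 = 16,  u_5 = 10,  u_6 = 1,  u_7 = 19.
The sequence repeats with period 6.
So u_{245} = u_{1 + ((245-1) mod 6)} = u_5 = 10.

10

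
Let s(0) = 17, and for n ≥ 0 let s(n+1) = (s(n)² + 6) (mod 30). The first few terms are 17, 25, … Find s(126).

7

We have s(0) = 17, s(1) = 25, s(2) = 1, s(3) = 7, s(4) = 25.
Since s(4) = s(1) = 25, the sequence is eventually periodic: after a pre-period of length 1 it cycles with period 3.
For n ≥ 1, s(n) depends only on (n - 1) mod 3. (126 - 1) mod 3 = 2, so s(126) = s(3) = 7.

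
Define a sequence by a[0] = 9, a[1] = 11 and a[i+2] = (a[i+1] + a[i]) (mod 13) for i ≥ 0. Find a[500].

12

We have a[0] = 9,  a[1] = 11,  a[2] = 7,  a[3] = 5,  a[4] = 12,  a[5] = 4,  a[6] = 3,  a[7] = 7,  a[8] = 10,  a[9] = 4,  a[10] = 1,  a[11] = 5,  a[12] = 6,  a[13] = 11,  a[14] = 4,  a[15] = 2,  a[16] = 6,  a[17] = 8,  a[18] = 1,  a[19] = 9,  a[20] = 10,  a[21] = 6,  a[22] = 3,  a[23] = 9,  a[24] = 12,  a[25] = 8,  a[26] = 7,  a[27] = 2,  a[28] = 9,  a[29] = 11.
Since (a[28], a[29]) = (a[0], a[1]) = (9, 11) (two consecutive terms determine the rest), the sequence is periodic with period 28.
So a[500] = a[0 + ((500-0) mod 28)] = a[24] = 12.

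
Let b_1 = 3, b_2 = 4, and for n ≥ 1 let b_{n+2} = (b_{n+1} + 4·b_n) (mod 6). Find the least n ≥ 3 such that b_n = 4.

3

Listing terms: b_1 = 3; b_2 = 4; b_3 = 4; b_4 = 2; b_5 = 0; b_6 = 2; b_7 = 2; b_8 = 4; b_9 = 0; b_{10} = 4; b_{11} = 4.
Since (b_{10}, b_{11}) = (b_2, b_3) = (4, 4) (two consecutive terms determine the rest), the sequence is eventually periodic: after a pre-period of length 1 it cycles with period 8.
The value 4 first appears (with n ≥ 3) at b_3.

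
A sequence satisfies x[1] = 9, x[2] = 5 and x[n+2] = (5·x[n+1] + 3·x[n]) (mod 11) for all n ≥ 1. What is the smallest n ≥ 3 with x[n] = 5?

We have x[1] = 9, x[2] = 5, x[3] = 8, x[4] = 0, x[5] = 2, x[6] = 10, x[7] = 1, x[8] = 2, x[9] = 2, x[10] = 5, x[11] = 9, x[12] = 5.
The sequence repeats with period 10.
The value 5 first appears (with n ≥ 3) at x[10].

10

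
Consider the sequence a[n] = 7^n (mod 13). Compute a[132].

1

Listing terms: a[1] = 7, a[2] = 10, a[3] = 5, a[4] = 9, a[5] = 11, a[6] = 12, a[7] = 6, a[8] = 3, a[9] = 8, a[10] = 4, a[11] = 2, a[12] = 1, a[13] = 7.
Since a[13] = a[1] = 7, the sequence is periodic with period 12.
So a[132] = a[1 + ((132-1) mod 12)] = a[12] = 1.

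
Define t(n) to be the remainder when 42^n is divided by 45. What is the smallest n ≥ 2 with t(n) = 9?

t(1) = 42,  t(2) = 9,  t(3) = 18,  t(4) = 36,  t(5) = 27,  t(6) = 9.
Since t(6) = t(2) = 9, the sequence is eventually periodic: after a pre-period of length 1 it cycles with period 4.
The value 9 first appears (with n ≥ 2) at t(2).

2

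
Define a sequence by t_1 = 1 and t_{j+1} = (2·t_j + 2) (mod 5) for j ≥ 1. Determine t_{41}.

Listing terms: t_1 = 1,  t_2 = 4,  t_3 = 0,  t_4 = 2,  t_5 = 1.
The sequence repeats with period 4.
(41 - 1) mod 4 = 0, so t_{41} = t_1 = 1.

1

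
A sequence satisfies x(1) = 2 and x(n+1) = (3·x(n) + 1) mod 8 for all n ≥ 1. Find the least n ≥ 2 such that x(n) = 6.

We have x(1) = 2,  x(2) = 7,  x(3) = 6,  x(4) = 3,  x(5) = 2.
The sequence repeats with period 4.
The value 6 first appears (with n ≥ 2) at x(3).

3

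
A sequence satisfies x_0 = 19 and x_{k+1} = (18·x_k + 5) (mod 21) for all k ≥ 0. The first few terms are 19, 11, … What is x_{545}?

Listing terms: x_0 = 19; x_1 = 11; x_2 = 14; x_3 = 5; x_4 = 11.
Since x_4 = x_1 = 11, the sequence is eventually periodic: after a pre-period of length 1 it cycles with period 3.
For k ≥ 1, x_k depends only on (k - 1) mod 3. (545 - 1) mod 3 = 1, so x_{545} = x_2 = 14.

14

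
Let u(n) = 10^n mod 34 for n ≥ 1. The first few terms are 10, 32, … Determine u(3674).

u(1) = 10,  u(2) = 32,  u(3) = 14,  u(4) = 4,  u(5) = 6,  u(6) = 26,  u(7) = 22,  u(8) = 16,  u(9) = 24,  u(10) = 2,  u(11) = 20,  u(12) = 30,  u(13) = 28,  u(14) = 8,  u(15) = 12,  u(16) = 18,  u(17) = 10.
Since u(17) = u(1) = 10, the sequence is periodic with period 16.
So u(3674) = u(1 + ((3674-1) mod 16)) = u(10) = 2.

2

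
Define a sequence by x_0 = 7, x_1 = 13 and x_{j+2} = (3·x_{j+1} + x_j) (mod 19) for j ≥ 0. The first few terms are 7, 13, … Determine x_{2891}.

x_0 = 7,  x_1 = 13,  x_2 = 8,  x_3 = 18,  x_4 = 5,  x_5 = 14,  x_6 = 9,  x_7 = 3,  x_8 = 18,  x_9 = 0,  x_{10} = 18,  x_{11} = 16,  x_{12} = 9,  x_{13} = 5,  x_{14} = 5,  x_{15} = 1,  x_{16} = 8,  x_{17} = 6,  x_{18} = 7,  x_{19} = 8,  x_{20} = 12,  x_{21} = 6,  x_{22} = 11,  x_{23} = 1,  x_{24} = 14,  x_{25} = 5,  x_{26} = 10,  x_{27} = 16,  x_{28} = 1,  x_{29} = 0,  x_{30} = 1,  x_{31} = 3,  x_{32} = 10,  x_{33} = 14,  x_{34} = 14,  x_{35} = 18,  x_{36} = 11,  x_{37} = 13,  x_{38} = 12,  x_{39} = 11,  x_{40} = 7,  x_{41} = 13.
Since (x_{40}, x_{41}) = (x_0, x_1) = (7, 13) (two consecutive terms determine the rest), the sequence is periodic with period 40.
(2891 - 0) mod 40 = 11, so x_{2891} = x_{11} = 16.

16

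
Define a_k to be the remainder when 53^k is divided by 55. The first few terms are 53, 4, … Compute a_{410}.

We have a_1 = 53, a_2 = 4, a_3 = 47, a_4 = 16, a_5 = 23, a_6 = 9, a_7 = 37, a_8 = 36, a_9 = 38, a_{10} = 34, a_{11} = 42, a_{12} = 26, a_{13} = 3, a_{14} = 49, a_{15} = 12, a_{16} = 31, a_{17} = 48, a_{18} = 14, a_{19} = 27, a_{20} = 1, a_{21} = 53.
The sequence repeats with period 20.
(410 - 1) mod 20 = 9, so a_{410} = a_{10} = 34.

34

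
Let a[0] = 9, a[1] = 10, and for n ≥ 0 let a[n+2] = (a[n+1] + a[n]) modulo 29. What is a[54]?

8

a[0] = 9,  a[1] = 10,  a[2] = 19,  a[3] = 0,  a[4] = 19,  a[5] = 19,  a[6] = 9,  a[7] = 28,  a[8] = 8,  a[9] = 7,  a[10] = 15,  a[11] = 22,  a[12] = 8,  a[13] = 1,  a[14] = 9,  a[15] = 10.
Since (a[14], a[15]) = (a[0], a[1]) = (9, 10) (two consecutive terms determine the rest), the sequence is periodic with period 14.
So a[54] = a[0 + ((54-0) mod 14)] = a[12] = 8.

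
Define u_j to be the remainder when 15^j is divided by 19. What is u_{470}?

16

Listing terms: u_0 = 1,  u_1 = 15,  u_2 = 16,  u_3 = 12,  u_4 = 9,  u_5 = 2,  u_6 = 11,  u_7 = 13,  u_8 = 5,  u_9 = 18,  u_{10} = 4,  u_{11} = 3,  u_{12} = 7,  u_{13} = 10,  u_{14} = 17,  u_{15} = 8,  u_{16} = 6,  u_{17} = 14,  u_{18} = 1.
Since u_{18} = u_0 = 1, the sequence is periodic with period 18.
(470 - 0) mod 18 = 2, so u_{470} = u_2 = 16.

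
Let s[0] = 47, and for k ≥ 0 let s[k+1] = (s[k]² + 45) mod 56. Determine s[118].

49

Listing terms: s[0] = 47, s[1] = 14, s[2] = 17, s[3] = 54, s[4] = 49, s[5] = 38, s[6] = 33, s[7] = 14.
Since s[7] = s[1] = 14, the sequence is eventually periodic: after a pre-period of length 1 it cycles with period 6.
For k ≥ 1, s[k] depends only on (k - 1) mod 6. (118 - 1) mod 6 = 3, so s[118] = s[4] = 49.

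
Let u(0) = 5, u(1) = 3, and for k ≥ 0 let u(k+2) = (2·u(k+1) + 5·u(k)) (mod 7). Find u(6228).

2

Listing terms: u(0) = 5,  u(1) = 3,  u(2) = 3,  u(3) = 0,  u(4) = 1,  u(5) = 2,  u(6) = 2,  u(7) = 0,  u(8) = 3,  u(9) = 6,  u(10) = 6,  u(11) = 0,  u(12) = 2,  u(13) = 4,  u(14) = 4,  u(15) = 0,  u(16) = 6,  u(17) = 5,  u(18) = 5,  u(19) = 0,  u(20) = 4,  u(21) = 1,  u(22) = 1,  u(23) = 0,  u(24) = 5,  u(25) = 3.
Since (u(24), u(25)) = (u(0), u(1)) = (5, 3) (two consecutive terms determine the rest), the sequence is periodic with period 24.
(6228 - 0) mod 24 = 12, so u(6228) = u(12) = 2.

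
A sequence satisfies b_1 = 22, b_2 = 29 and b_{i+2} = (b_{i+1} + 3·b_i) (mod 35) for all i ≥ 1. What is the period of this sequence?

Computing terms: b_1 = 22,  b_2 = 29,  b_3 = 25,  b_4 = 7,  b_5 = 12,  b_6 = 33,  b_7 = 34,  b_8 = 28,  b_9 = 25,  b_{10} = 4,  b_{11} = 9,  b_{12} = 21,  b_{13} = 13,  b_{14} = 6,  b_{15} = 10,  b_{16} = 28,  b_{17} = 23,  b_{18} = 2,  b_{19} = 1,  b_{20} = 7,  b_{21} = 10,  b_{22} = 31,  b_{23} = 26,  b_{24} = 14,  b_{25} = 22,  b_{26} = 29.
Since (b_{25}, b_{26}) = (b_1, b_2) = (22, 29) (two consecutive terms determine the rest), the sequence is periodic with period 24.

24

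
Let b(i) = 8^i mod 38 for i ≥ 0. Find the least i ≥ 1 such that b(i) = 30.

4

We have b(0) = 1, b(1) = 8, b(2) = 26, b(3) = 18, b(4) = 30, b(5) = 12, b(6) = 20, b(7) = 8.
Since b(7) = b(1) = 8, the sequence is eventually periodic: after a pre-period of length 1 it cycles with period 6.
The value 30 first appears (with i ≥ 1) at b(4).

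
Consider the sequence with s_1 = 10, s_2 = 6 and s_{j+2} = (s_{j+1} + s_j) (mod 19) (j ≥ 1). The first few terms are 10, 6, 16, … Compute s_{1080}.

s_1 = 10, s_2 = 6, s_3 = 16, s_4 = 3, s_5 = 0, s_6 = 3, s_7 = 3, s_8 = 6, s_9 = 9, s_{10} = 15, s_{11} = 5, s_{12} = 1, s_{13} = 6, s_{14} = 7, s_{15} = 13, s_{16} = 1, s_{17} = 14, s_{18} = 15, s_{19} = 10, s_{20} = 6.
The sequence repeats with period 18.
(1080 - 1) mod 18 = 17, so s_{1080} = s_{18} = 15.

15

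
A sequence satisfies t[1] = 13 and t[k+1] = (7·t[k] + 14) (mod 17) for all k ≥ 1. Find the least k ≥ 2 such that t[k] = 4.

We have t[1] = 13,  t[2] = 3,  t[3] = 1,  t[4] = 4,  t[5] = 8,  t[6] = 2,  t[7] = 11,  t[8] = 6,  t[9] = 5,  t[10] = 15,  t[11] = 0,  t[12] = 14,  t[13] = 10,  t[14] = 16,  t[15] = 7,  t[16] = 12,  t[17] = 13.
Since t[17] = t[1] = 13, the sequence is periodic with period 16.
The value 4 first appears (with k ≥ 2) at t[4].

4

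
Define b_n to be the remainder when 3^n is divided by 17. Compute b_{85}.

5

We have b_0 = 1,  b_1 = 3,  b_2 = 9,  b_3 = 10,  b_4 = 13,  b_5 = 5,  b_6 = 15,  b_7 = 11,  b_8 = 16,  b_9 = 14,  b_{10} = 8,  b_{11} = 7,  b_{12} = 4,  b_{13} = 12,  b_{14} = 2,  b_{15} = 6,  b_{16} = 1.
The sequence repeats with period 16.
(85 - 0) mod 16 = 5, so b_{85} = b_5 = 5.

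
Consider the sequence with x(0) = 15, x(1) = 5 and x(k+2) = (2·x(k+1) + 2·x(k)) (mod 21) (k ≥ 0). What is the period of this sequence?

48

Listing terms: x(0) = 15, x(1) = 5, x(2) = 19, x(3) = 6, x(4) = 8, x(5) = 7, x(6) = 9, x(7) = 11, x(8) = 19, x(9) = 18, x(10) = 11, x(11) = 16, x(12) = 12, x(13) = 14, x(14) = 10, x(15) = 6, x(16) = 11, x(17) = 13, x(18) = 6, x(19) = 17, x(20) = 4, x(21) = 0, x(22) = 8, x(23) = 16, x(24) = 6, x(25) = 2, x(26) = 16, x(27) = 15, x(28) = 20, x(29) = 7, x(30) = 12, x(31) = 17, x(32) = 16, x(33) = 3, x(34) = 17, x(35) = 19, x(36) = 9, x(37) = 14, x(38) = 4, x(39) = 15, x(40) = 17, x(41) = 1, x(42) = 15, x(43) = 11, x(44) = 10, x(45) = 0, x(46) = 20, x(47) = 19, x(48) = 15, x(49) = 5.
The sequence repeats with period 48.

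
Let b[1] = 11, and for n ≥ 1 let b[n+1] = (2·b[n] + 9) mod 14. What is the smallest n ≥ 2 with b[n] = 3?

2

Listing terms: b[1] = 11,  b[2] = 3,  b[3] = 1,  b[4] = 11.
The sequence repeats with period 3.
The value 3 first appears (with n ≥ 2) at b[2].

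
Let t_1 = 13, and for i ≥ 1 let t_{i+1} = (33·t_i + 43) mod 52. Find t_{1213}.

13

We have t_1 = 13,  t_2 = 4,  t_3 = 19,  t_4 = 46,  t_5 = 1,  t_6 = 24,  t_7 = 3,  t_8 = 38,  t_9 = 49,  t_{10} = 48,  t_{11} = 15,  t_{12} = 18,  t_{13} = 13.
The sequence repeats with period 12.
So t_{1213} = t_{1 + ((1213-1) mod 12)} = t_1 = 13.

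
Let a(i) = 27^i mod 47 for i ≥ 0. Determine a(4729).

a(0) = 1,  a(1) = 27,  a(2) = 24,  a(3) = 37,  a(4) = 12,  a(5) = 42,  a(6) = 6,  a(7) = 21,  a(8) = 3,  a(9) = 34,  a(10) = 25,  a(11) = 17,  a(12) = 36,  a(13) = 32,  a(14) = 18,  a(15) = 16,  a(16) = 9,  a(17) = 8,  a(18) = 28,  a(19) = 4,  a(20) = 14,  a(21) = 2,  a(22) = 7,  a(23) = 1.
The sequence repeats with period 23.
So a(4729) = a(0 + ((4729-0) mod 23)) = a(14) = 18.

18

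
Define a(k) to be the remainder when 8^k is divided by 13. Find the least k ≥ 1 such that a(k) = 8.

1

a(0) = 1, a(1) = 8, a(2) = 12, a(3) = 5, a(4) = 1.
The sequence repeats with period 4.
The value 8 first appears (with k ≥ 1) at a(1).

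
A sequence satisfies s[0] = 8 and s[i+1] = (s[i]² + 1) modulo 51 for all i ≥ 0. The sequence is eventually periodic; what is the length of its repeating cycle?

Listing terms: s[0] = 8; s[1] = 14; s[2] = 44; s[3] = 50; s[4] = 2; s[5] = 5; s[6] = 26; s[7] = 14.
Since s[7] = s[1] = 14, the sequence is eventually periodic: after a pre-period of length 1 it cycles with period 6.

6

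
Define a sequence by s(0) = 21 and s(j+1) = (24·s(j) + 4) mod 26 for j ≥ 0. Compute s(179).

24

Computing terms: s(0) = 21; s(1) = 14; s(2) = 2; s(3) = 0; s(4) = 4; s(5) = 22; s(6) = 12; s(7) = 6; s(8) = 18; s(9) = 20; s(10) = 16; s(11) = 24; s(12) = 8; s(13) = 14.
Since s(13) = s(1) = 14, the sequence is eventually periodic: after a pre-period of length 1 it cycles with period 12.
For j ≥ 1, s(j) depends only on (j - 1) mod 12. (179 - 1) mod 12 = 10, so s(179) = s(11) = 24.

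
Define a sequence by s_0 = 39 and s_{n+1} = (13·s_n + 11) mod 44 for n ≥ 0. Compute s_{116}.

s_0 = 39, s_1 = 34, s_2 = 13, s_3 = 4, s_4 = 19, s_5 = 38, s_6 = 21, s_7 = 20, s_8 = 7, s_9 = 14, s_{10} = 17, s_{11} = 12, s_{12} = 35, s_{13} = 26, s_{14} = 41, s_{15} = 16, s_{16} = 43, s_{17} = 42, s_{18} = 29, s_{19} = 36, s_{20} = 39.
Since s_{20} = s_0 = 39, the sequence is periodic with period 20.
(116 - 0) mod 20 = 16, so s_{116} = s_{16} = 43.

43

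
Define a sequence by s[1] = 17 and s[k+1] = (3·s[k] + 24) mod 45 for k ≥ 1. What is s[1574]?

15

Computing terms: s[1] = 17,  s[2] = 30,  s[3] = 24,  s[4] = 6,  s[5] = 42,  s[6] = 15,  s[7] = 24.
Since s[7] = s[3] = 24, the sequence is eventually periodic: after a pre-period of length 2 it cycles with period 4.
For k ≥ 3, s[k] depends only on (k - 3) mod 4. (1574 - 3) mod 4 = 3, so s[1574] = s[6] = 15.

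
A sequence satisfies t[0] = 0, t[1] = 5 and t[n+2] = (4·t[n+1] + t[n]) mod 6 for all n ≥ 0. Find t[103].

t[0] = 0; t[1] = 5; t[2] = 2; t[3] = 1; t[4] = 0; t[5] = 1; t[6] = 4; t[7] = 5; t[8] = 0; t[9] = 5.
Since (t[8], t[9]) = (t[0], t[1]) = (0, 5) (two consecutive terms determine the rest), the sequence is periodic with period 8.
(103 - 0) mod 8 = 7, so t[103] = t[7] = 5.

5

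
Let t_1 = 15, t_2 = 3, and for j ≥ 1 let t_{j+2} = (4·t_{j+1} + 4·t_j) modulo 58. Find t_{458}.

14

We have t_1 = 15, t_2 = 3, t_3 = 14, t_4 = 10, t_5 = 38, t_6 = 18, t_7 = 50, t_8 = 40, t_9 = 12, t_{10} = 34, t_{11} = 10, t_{12} = 2, t_{13} = 48, t_{14} = 26, t_{15} = 6, t_{16} = 12, t_{17} = 14, t_{18} = 46, t_{19} = 8, t_{20} = 42, t_{21} = 26, t_{22} = 40, t_{23} = 32, t_{24} = 56, t_{25} = 4, t_{26} = 8, t_{27} = 48, t_{28} = 50, t_{29} = 44, t_{30} = 28, t_{31} = 56, t_{32} = 46, t_{33} = 2, t_{34} = 18, t_{35} = 22, t_{36} = 44, t_{37} = 32, t_{38} = 14, t_{39} = 10.
Since (t_{38}, t_{39}) = (t_3, t_4) = (14, 10) (two consecutive terms determine the rest), the sequence is eventually periodic: after a pre-period of length 2 it cycles with period 35.
For j ≥ 3, t_j depends only on (j - 3) mod 35. (458 - 3) mod 35 = 0, so t_{458} = t_3 = 14.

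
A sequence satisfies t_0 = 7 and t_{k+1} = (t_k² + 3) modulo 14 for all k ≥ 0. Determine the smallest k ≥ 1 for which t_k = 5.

t_0 = 7; t_1 = 10; t_2 = 5; t_3 = 0; t_4 = 3; t_5 = 12; t_6 = 7.
Since t_6 = t_0 = 7, the sequence is periodic with period 6.
The value 5 first appears (with k ≥ 1) at t_2.

2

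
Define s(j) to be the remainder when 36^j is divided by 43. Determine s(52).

36

Listing terms: s(1) = 36; s(2) = 6; s(3) = 1; s(4) = 36.
Since s(4) = s(1) = 36, the sequence is periodic with period 3.
So s(52) = s(1 + ((52-1) mod 3)) = s(1) = 36.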